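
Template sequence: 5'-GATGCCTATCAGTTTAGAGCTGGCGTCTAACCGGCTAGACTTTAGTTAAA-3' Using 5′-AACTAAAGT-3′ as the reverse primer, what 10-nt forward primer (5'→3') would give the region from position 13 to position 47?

The reverse primer's reverse complement ACTTTAGTT matches the template at positions 39–47; the product starts at position 13.
The forward primer is identical to the top strand over positions 13–22: TTTAGAGCTG.

5'-TTTAGAGCTG-3'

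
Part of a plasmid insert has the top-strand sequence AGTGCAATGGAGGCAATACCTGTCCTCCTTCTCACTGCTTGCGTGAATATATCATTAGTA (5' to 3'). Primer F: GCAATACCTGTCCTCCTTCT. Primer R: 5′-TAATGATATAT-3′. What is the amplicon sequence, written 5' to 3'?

5'-GCAATACCTGTCCTCCTTCTCACTGCTTGCGTGAATATATCATTA-3'

Forward primer GCAATACCTGTCCTCCTTCT is found on the top strand at positions 13–32.
Reverse complement of the reverse primer: ATATATCATTA. This occurs on the top strand at positions 47–57.
The product is the template from position 13 through 57 (45 bp).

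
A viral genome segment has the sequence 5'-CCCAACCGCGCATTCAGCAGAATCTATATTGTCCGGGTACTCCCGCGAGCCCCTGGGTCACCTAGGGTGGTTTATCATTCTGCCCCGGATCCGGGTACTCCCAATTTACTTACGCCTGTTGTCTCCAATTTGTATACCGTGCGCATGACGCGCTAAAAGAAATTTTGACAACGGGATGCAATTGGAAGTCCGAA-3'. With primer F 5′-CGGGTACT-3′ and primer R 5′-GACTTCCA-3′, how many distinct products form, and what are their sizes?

Two products: 157 bp, 99 bp

The forward primer CGGGTACT matches the top strand at positions 34–41, 92–99.
The reverse primer's reverse complement is TGGAAGTC, matching at positions 183–190.
Each forward site pairs with the reverse site to give a product ending at position 190: sizes 157, 99 bp.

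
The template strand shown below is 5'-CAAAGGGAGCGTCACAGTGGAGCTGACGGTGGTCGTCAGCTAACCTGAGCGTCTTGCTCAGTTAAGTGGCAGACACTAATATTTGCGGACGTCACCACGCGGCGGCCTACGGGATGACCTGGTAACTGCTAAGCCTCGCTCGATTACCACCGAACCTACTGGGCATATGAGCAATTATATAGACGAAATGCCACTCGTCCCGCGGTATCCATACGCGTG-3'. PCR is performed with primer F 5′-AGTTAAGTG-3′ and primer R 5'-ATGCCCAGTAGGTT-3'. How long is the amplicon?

Scanning the template, AGTTAAGTG occurs at positions 60–68; this primer anneals to the bottom strand there with its 3' end pointing downstream.
Taking the reverse complement of ATGCCCAGTAGGTT gives AACCTACTGGGCAT, found at positions 153–166 on the template; the primer anneals here to the top strand with its 3' end pointing upstream.
Product length = (reverse-primer end) − (forward-primer start) + 1 = 166 − 60 + 1 = 107 bp.

107 bp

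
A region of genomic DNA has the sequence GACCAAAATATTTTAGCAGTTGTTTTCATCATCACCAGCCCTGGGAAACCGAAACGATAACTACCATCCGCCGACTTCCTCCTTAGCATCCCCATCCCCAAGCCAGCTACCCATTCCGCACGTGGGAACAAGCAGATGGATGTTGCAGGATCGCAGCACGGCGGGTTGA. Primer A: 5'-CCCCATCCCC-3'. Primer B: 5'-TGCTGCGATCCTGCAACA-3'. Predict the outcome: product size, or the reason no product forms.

Yes — a 69 bp product.

Primer A (CCCCATCCCC) matches the top strand at positions 90–99; it acts as a forward primer.
Primer B's reverse complement is TGTTGCAGGATCGCAGCA, matching the top strand at positions 141–158; it acts as a reverse primer.
The 3' ends face each other across positions 90–158, giving a 69 bp product.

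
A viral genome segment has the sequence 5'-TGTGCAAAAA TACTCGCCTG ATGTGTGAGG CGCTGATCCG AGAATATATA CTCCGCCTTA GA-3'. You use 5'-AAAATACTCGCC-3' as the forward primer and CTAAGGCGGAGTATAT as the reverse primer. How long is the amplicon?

55 bp

Forward primer AAAATACTCGCC is found on the top strand at positions 7–18.
Reverse complement of the reverse primer: ATATACTCCGCCTTAG. This occurs on the top strand at positions 46–61.
Amplicon spans positions 7–61: 55 bp.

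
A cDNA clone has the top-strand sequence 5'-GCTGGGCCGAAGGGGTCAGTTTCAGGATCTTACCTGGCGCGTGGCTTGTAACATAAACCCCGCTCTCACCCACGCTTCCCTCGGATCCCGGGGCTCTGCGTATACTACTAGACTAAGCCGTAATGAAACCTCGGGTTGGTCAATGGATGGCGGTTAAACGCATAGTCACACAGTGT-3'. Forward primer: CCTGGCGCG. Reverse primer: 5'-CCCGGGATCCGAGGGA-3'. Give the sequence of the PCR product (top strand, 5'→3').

Scanning the template, CCTGGCGCG occurs at positions 33–41; this primer anneals to the bottom strand there with its 3' end pointing downstream.
The reverse primer's reverse complement is TCCCTCGGATCCCGGG, which matches the template at positions 77–92.
The product is the template from position 33 through 92 (60 bp).

5'-CCTGGCGCGTGGCTTGTAACATAAACCCCGCTCTCACCCACGCTTCCCTCGGATCCCGGG-3'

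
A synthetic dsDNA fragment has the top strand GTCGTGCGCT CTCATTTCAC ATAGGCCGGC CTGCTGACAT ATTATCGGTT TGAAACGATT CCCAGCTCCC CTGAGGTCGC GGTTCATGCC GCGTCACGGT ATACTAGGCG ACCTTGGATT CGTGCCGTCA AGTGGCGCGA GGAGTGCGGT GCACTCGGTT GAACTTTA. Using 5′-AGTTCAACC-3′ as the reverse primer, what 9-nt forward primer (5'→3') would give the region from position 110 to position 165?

The reverse primer's reverse complement GGTTGAACT matches the template at positions 157–165; the product starts at position 110.
The forward primer is identical to the top strand over positions 110–118: GACCTTGGA.

5'-GACCTTGGA-3'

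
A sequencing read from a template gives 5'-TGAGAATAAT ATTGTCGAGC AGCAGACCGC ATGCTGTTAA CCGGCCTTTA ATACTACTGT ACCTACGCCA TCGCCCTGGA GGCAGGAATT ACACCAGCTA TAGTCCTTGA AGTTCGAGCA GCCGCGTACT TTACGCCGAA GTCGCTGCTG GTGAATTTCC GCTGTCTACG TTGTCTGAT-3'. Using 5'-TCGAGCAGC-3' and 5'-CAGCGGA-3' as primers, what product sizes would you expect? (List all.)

150 bp, 51 bp

The forward primer TCGAGCAGC matches the top strand at positions 15–23, 114–122.
The reverse primer's reverse complement is TCCGCTG, matching at positions 158–164.
Each forward site pairs with the reverse site to give a product ending at position 164: sizes 150, 51 bp.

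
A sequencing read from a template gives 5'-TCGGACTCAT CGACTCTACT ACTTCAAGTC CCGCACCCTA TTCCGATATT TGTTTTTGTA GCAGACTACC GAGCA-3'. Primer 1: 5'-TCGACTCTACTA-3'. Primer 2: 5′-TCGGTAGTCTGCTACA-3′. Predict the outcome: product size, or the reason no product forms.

Primer 1 (TCGACTCTACTA) matches the top strand at positions 10–21; it acts as a forward primer.
Primer 2's reverse complement is TGTAGCAGACTACCGA, matching the top strand at positions 57–72; it acts as a reverse primer.
The 3' ends face each other across positions 10–72, giving a 63 bp product.

Yes — a 63 bp product.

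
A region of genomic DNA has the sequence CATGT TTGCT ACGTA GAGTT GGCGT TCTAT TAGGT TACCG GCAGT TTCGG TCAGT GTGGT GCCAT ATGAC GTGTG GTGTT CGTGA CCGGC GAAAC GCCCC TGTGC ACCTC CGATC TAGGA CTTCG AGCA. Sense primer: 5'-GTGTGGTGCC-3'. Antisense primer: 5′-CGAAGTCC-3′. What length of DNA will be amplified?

The forward primer matches the template at positions 54–63.
Taking the reverse complement of CGAAGTCC gives GGACTTCG, found at positions 118–125 on the template; the primer anneals here to the top strand with its 3' end pointing upstream.
The product runs from position 54 to position 125, so its length is 125 − 54 + 1 = 72 bp.

72 bp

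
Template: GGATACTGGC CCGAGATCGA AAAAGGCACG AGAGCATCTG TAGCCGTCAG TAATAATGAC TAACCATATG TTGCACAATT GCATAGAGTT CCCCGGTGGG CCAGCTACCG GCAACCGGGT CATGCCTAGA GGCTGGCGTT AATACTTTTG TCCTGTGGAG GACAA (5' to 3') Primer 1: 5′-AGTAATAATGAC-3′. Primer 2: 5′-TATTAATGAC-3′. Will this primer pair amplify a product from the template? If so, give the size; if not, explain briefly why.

Primer 2 (TATTAATGAC) does not match the top strand, and its reverse complement GTCATTAATA does not match either.
With no annealing site for primer 2, no amplification occurs.

No product — primer 2 has no binding site in the template.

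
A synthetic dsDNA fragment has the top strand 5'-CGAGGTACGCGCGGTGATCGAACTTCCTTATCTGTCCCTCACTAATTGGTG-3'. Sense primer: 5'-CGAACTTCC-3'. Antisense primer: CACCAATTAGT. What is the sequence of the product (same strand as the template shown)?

5'-CGAACTTCCTTATCTGTCCCTCACTAATTGGTG-3'

Scanning the template, CGAACTTCC occurs at positions 19–27; this primer anneals to the bottom strand there with its 3' end pointing downstream.
Reverse complement of the reverse primer: ACTAATTGGTG. This occurs on the top strand at positions 41–51.
The product is the template from position 19 through 51 (33 bp).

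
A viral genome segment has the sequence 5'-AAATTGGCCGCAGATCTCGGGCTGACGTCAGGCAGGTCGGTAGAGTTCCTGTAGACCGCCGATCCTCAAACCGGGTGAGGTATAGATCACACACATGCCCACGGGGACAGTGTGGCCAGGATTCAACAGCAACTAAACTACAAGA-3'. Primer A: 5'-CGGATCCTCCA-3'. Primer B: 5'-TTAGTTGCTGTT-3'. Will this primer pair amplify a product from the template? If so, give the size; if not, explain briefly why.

No product — primer A has no binding site in the template.

Primer A (CGGATCCTCCA) does not match the top strand, and its reverse complement TGGAGGATCCG does not match either.
With no annealing site for primer A, no amplification occurs.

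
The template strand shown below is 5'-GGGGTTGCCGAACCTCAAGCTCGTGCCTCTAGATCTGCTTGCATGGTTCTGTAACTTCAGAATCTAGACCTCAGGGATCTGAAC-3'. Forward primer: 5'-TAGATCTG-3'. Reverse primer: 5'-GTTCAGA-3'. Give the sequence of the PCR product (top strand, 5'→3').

5'-TAGATCTGCTTGCATGGTTCTGTAACTTCAGAATCTAGACCTCAGGGATCTGAAC-3'

The forward primer matches the template at positions 30–37.
The reverse primer's reverse complement is TCTGAAC, which matches the template at positions 78–84.
The product is the template from position 30 through 84 (55 bp).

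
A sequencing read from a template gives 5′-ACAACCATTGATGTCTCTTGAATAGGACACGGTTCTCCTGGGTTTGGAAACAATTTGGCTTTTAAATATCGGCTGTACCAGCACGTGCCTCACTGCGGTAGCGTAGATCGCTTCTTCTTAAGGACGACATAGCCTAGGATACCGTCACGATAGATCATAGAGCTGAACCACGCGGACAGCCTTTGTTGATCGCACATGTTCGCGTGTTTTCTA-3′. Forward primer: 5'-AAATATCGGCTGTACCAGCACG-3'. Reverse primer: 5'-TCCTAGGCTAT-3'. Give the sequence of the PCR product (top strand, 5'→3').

The forward primer matches the template at positions 64–85.
Reverse complement of the reverse primer: ATAGCCTAGGA. This occurs on the top strand at positions 129–139.
The product is the template from position 64 through 139 (76 bp).

5'-AAATATCGGCTGTACCAGCACGTGCCTCACTGCGGTAGCGTAGATCGCTTCTTCTTAAGGACGACATAGCCTAGGA-3'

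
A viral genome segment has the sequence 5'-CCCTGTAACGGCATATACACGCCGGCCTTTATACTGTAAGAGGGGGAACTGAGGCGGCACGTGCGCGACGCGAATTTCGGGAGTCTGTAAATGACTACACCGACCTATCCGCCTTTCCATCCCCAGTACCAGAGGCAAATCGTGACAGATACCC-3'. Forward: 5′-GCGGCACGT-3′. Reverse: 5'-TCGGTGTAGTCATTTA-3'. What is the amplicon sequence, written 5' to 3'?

5'-GCGGCACGTGCGCGACGCGAATTTCGGGAGTCTGTAAATGACTACACCGA-3'

Scanning the template, GCGGCACGT occurs at positions 54–62; this primer anneals to the bottom strand there with its 3' end pointing downstream.
The reverse primer's reverse complement is TAAATGACTACACCGA, which matches the template at positions 88–103.
The product is the template from position 54 through 103 (50 bp).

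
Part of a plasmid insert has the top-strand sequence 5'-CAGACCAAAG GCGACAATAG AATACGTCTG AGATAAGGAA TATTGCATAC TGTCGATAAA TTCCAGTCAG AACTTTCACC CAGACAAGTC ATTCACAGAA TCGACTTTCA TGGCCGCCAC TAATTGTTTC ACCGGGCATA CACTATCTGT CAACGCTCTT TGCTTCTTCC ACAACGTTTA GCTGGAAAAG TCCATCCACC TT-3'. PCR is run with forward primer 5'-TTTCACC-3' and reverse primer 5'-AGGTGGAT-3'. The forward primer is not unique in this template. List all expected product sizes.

The forward primer TTTCACC matches the top strand at positions 74–80, 127–133.
The reverse primer's reverse complement is ATCCACCT, matching at positions 194–201.
Each forward site pairs with the reverse site to give a product ending at position 201: sizes 128, 75 bp.

128 bp, 75 bp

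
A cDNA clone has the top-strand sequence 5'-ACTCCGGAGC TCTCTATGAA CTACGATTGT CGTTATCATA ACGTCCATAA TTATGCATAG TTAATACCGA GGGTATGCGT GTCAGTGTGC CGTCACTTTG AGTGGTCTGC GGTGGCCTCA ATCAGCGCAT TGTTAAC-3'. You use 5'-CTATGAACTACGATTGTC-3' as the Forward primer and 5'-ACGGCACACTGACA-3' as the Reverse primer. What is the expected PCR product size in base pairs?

The forward primer matches the template at positions 14–31.
The reverse primer's reverse complement is TGTCAGTGTGCCGT, which matches the template at positions 80–93.
Amplicon spans positions 14–93: 80 bp.

80 bp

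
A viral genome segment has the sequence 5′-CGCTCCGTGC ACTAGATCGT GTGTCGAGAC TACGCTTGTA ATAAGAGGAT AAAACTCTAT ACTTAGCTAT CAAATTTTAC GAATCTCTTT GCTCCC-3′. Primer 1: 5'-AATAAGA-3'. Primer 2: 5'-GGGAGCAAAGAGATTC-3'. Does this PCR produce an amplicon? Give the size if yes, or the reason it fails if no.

Yes — a 57 bp product.

Primer 1 (AATAAGA) matches the top strand at positions 40–46; it acts as a forward primer.
Primer 2's reverse complement is GAATCTCTTTGCTCCC, matching the top strand at positions 81–96; it acts as a reverse primer.
The 3' ends face each other across positions 40–96, giving a 57 bp product.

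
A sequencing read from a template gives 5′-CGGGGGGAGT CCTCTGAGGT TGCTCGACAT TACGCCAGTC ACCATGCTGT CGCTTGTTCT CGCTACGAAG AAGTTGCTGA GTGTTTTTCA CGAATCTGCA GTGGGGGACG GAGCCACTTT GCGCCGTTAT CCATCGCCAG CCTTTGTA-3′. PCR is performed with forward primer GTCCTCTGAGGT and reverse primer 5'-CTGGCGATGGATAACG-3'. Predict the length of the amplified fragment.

132 bp

Forward primer GTCCTCTGAGGT is found on the top strand at positions 9–20.
Taking the reverse complement of CTGGCGATGGATAACG gives CGTTATCCATCGCCAG, found at positions 125–140 on the template; the primer anneals here to the top strand with its 3' end pointing upstream.
The product runs from position 9 to position 140, so its length is 140 − 9 + 1 = 132 bp.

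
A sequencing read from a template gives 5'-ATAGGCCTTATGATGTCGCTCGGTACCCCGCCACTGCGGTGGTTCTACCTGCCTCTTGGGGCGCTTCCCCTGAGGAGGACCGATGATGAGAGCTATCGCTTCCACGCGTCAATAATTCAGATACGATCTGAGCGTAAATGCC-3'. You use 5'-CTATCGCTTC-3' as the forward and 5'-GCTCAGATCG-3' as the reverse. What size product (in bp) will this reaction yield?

Scanning the template, CTATCGCTTC occurs at positions 93–102; this primer anneals to the bottom strand there with its 3' end pointing downstream.
Taking the reverse complement of GCTCAGATCG gives CGATCTGAGC, found at positions 124–133 on the template; the primer anneals here to the top strand with its 3' end pointing upstream.
The product runs from position 93 to position 133, so its length is 133 − 93 + 1 = 41 bp.

41 bp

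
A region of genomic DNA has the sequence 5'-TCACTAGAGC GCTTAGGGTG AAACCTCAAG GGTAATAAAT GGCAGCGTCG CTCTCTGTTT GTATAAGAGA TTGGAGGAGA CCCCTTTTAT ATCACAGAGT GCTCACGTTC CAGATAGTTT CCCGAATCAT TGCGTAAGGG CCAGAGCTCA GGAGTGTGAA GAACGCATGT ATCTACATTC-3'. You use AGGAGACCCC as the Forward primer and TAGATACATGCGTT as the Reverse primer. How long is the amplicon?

101 bp

Forward primer AGGAGACCCC is found on the top strand at positions 75–84.
The reverse primer's reverse complement is AACGCATGTATCTA, which matches the template at positions 162–175.
Product length = (reverse-primer end) − (forward-primer start) + 1 = 175 − 75 + 1 = 101 bp.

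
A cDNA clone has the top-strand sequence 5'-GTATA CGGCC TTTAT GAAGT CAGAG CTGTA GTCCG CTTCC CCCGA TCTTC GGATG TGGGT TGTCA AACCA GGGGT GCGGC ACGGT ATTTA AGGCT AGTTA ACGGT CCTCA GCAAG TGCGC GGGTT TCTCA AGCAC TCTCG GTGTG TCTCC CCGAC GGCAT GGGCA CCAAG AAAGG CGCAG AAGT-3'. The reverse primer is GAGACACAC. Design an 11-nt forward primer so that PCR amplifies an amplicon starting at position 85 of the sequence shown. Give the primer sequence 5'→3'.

The reverse primer's reverse complement GTGTGTCTC matches the template at positions 141–149; the product starts at position 85.
The forward primer is identical to the top strand over positions 85–95: TATTTAAGGCT.

5'-TATTTAAGGCT-3'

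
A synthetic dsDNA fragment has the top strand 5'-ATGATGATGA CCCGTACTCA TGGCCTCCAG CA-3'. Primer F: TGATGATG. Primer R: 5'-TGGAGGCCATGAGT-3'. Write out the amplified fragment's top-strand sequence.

The forward primer matches the template at positions 2–9.
The reverse primer's reverse complement is ACTCATGGCCTCCA, which matches the template at positions 16–29.
The product is the template from position 2 through 29 (28 bp).

5'-TGATGATGACCCGTACTCATGGCCTCCA-3'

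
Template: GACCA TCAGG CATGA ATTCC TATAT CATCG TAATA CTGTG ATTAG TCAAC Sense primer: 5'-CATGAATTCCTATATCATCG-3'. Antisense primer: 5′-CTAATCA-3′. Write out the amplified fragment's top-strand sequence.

5'-CATGAATTCCTATATCATCGTAATACTGTGATTAG-3'

Forward primer CATGAATTCCTATATCATCG is found on the top strand at positions 11–30.
Taking the reverse complement of CTAATCA gives TGATTAG, found at positions 39–45 on the template; the primer anneals here to the top strand with its 3' end pointing upstream.
The product is the template from position 11 through 45 (35 bp).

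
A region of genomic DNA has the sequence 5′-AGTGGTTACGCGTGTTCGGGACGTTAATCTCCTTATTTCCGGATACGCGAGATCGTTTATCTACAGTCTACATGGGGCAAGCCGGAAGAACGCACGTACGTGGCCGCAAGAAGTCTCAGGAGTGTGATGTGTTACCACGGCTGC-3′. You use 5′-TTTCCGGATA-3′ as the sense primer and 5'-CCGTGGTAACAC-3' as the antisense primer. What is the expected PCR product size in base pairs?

Scanning the template, TTTCCGGATA occurs at positions 36–45; this primer anneals to the bottom strand there with its 3' end pointing downstream.
Taking the reverse complement of CCGTGGTAACAC gives GTGTTACCACGG, found at positions 129–140 on the template; the primer anneals here to the top strand with its 3' end pointing upstream.
The product runs from position 36 to position 140, so its length is 140 − 36 + 1 = 105 bp.

105 bp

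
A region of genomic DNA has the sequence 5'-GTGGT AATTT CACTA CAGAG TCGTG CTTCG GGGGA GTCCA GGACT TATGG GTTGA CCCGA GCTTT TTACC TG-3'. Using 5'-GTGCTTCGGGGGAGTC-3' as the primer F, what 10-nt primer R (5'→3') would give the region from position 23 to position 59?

5'-CGGGTCAACC-3'

The product's 3' end on the top strand is position 59.
The reverse primer anneals to the top strand over positions 50–59, i.e. to GGTTGACCCG.
Its sequence written 5'→3' is the reverse complement: CGGGTCAACC.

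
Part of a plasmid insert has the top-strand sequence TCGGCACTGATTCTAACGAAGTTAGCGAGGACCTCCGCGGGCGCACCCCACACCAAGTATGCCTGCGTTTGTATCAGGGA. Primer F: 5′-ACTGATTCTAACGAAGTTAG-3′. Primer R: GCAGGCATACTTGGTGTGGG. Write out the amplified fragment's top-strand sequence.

Scanning the template, ACTGATTCTAACGAAGTTAG occurs at positions 6–25; this primer anneals to the bottom strand there with its 3' end pointing downstream.
Taking the reverse complement of GCAGGCATACTTGGTGTGGG gives CCCACACCAAGTATGCCTGC, found at positions 47–66 on the template; the primer anneals here to the top strand with its 3' end pointing upstream.
The product is the template from position 6 through 66 (61 bp).

5'-ACTGATTCTAACGAAGTTAGCGAGGACCTCCGCGGGCGCACCCCACACCAAGTATGCCTGC-3'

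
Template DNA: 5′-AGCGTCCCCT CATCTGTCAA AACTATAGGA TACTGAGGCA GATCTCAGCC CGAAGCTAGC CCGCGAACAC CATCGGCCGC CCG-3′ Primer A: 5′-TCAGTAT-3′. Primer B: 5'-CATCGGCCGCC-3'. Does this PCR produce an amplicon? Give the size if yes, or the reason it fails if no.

Primer A (TCAGTAT) has reverse complement ATACTGA, which matches the top strand at positions 30–36; primer A anneals to the top strand there with its 3' end pointing upstream toward position 30.
Primer B (CATCGGCCGCC) matches the top strand directly at positions 71–81; it anneals to the bottom strand with its 3' end pointing downstream toward position 81.
The 3' ends diverge (primer A extends toward position 1, primer B toward position 83), so the primers never converge on a shared product.

No product — the primers' 3' ends point away from each other.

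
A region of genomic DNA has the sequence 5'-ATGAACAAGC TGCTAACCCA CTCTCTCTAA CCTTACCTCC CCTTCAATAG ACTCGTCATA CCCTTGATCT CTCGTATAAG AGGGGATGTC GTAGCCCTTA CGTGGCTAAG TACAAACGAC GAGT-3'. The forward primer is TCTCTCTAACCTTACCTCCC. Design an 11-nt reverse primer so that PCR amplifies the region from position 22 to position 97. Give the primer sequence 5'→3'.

5'-GGGCTACGACA-3'

The product's 3' end on the top strand is position 97.
The reverse primer anneals to the top strand over positions 87–97, i.e. to TGTCGTAGCCC.
Its sequence written 5'→3' is the reverse complement: GGGCTACGACA.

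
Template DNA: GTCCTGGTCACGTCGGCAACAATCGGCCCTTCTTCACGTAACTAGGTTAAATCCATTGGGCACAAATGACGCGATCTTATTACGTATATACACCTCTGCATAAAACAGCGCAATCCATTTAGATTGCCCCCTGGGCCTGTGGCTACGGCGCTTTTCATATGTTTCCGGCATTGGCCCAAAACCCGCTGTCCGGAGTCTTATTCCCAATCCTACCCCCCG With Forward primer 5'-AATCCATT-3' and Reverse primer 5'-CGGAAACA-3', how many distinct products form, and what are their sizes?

Two products: 118 bp, 56 bp

The forward primer AATCCATT matches the top strand at positions 50–57, 112–119.
The reverse primer's reverse complement is TGTTTCCG, matching at positions 160–167.
Each forward site pairs with the reverse site to give a product ending at position 167: sizes 118, 56 bp.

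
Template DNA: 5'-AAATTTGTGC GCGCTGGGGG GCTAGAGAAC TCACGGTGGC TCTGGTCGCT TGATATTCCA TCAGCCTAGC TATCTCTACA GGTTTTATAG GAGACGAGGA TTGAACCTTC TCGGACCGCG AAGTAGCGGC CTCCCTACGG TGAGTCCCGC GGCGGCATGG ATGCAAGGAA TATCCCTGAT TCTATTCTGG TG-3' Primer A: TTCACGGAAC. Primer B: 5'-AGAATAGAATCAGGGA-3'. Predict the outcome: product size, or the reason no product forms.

No product — primer A has no binding site in the template.

Primer A (TTCACGGAAC) does not match the top strand, and its reverse complement GTTCCGTGAA does not match either.
With no annealing site for primer A, no amplification occurs.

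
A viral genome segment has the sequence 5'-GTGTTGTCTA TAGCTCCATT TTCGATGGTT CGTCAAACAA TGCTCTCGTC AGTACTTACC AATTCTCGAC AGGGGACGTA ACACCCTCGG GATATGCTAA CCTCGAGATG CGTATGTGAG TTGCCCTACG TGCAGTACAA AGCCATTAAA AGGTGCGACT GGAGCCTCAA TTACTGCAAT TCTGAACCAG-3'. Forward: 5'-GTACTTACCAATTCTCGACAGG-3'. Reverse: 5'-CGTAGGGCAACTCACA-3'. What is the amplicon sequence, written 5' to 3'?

The forward primer matches the template at positions 52–73.
The reverse primer's reverse complement is TGTGAGTTGCCCTACG, which matches the template at positions 115–130.
The product is the template from position 52 through 130 (79 bp).

5'-GTACTTACCAATTCTCGACAGGGGACGTAACACCCTCGGGATATGCTAACCTCGAGATGCGTATGTGAGTTGCCCTACG-3'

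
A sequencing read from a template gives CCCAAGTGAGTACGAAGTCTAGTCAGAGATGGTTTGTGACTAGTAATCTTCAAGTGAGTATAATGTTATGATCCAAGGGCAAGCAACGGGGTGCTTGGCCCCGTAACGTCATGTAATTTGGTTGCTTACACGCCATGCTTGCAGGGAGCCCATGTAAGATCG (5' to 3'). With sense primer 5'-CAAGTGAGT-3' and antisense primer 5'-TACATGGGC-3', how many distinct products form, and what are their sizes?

The forward primer CAAGTGAGT matches the top strand at positions 3–11, 51–59.
The reverse primer's reverse complement is GCCCATGTA, matching at positions 148–156.
Each forward site pairs with the reverse site to give a product ending at position 156: sizes 154, 106 bp.

Two products: 154 bp, 106 bp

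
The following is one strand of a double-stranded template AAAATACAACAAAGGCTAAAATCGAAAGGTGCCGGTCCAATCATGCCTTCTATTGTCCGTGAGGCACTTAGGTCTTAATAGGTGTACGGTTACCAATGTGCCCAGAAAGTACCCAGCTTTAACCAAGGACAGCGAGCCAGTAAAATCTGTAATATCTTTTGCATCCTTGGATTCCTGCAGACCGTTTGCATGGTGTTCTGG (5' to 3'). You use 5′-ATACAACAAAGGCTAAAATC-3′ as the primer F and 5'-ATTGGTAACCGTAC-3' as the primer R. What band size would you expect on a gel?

94 bp

The forward primer matches the template at positions 4–23.
The reverse primer's reverse complement is GTACGGTTACCAAT, which matches the template at positions 84–97.
Amplicon spans positions 4–97: 94 bp.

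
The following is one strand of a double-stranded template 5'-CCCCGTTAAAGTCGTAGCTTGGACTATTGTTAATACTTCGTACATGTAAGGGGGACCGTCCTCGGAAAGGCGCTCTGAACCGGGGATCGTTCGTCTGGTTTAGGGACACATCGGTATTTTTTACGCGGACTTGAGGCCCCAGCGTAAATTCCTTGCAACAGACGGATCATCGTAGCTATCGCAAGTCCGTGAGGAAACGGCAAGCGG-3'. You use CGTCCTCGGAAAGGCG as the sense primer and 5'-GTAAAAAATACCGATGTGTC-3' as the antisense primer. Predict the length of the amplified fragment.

68 bp

Scanning the template, CGTCCTCGGAAAGGCG occurs at positions 57–72; this primer anneals to the bottom strand there with its 3' end pointing downstream.
Reverse complement of the reverse primer: GACACATCGGTATTTTTTAC. This occurs on the top strand at positions 105–124.
The product runs from position 57 to position 124, so its length is 124 − 57 + 1 = 68 bp.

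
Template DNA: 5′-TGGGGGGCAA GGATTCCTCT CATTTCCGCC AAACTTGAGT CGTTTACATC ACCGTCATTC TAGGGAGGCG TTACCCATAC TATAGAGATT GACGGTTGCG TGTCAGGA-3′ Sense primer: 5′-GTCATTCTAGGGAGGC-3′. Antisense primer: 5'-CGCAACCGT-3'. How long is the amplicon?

Scanning the template, GTCATTCTAGGGAGGC occurs at positions 54–69; this primer anneals to the bottom strand there with its 3' end pointing downstream.
Reverse complement of the reverse primer: ACGGTTGCG. This occurs on the top strand at positions 92–100.
The product runs from position 54 to position 100, so its length is 100 − 54 + 1 = 47 bp.

47 bp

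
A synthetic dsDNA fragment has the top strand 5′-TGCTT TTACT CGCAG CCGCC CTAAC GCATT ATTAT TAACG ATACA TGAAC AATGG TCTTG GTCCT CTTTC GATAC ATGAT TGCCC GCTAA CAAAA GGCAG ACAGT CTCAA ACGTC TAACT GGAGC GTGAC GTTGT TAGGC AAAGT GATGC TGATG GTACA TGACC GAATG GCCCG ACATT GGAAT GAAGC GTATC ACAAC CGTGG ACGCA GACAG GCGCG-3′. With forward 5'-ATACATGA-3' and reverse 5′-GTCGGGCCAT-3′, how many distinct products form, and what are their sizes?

Two products: 137 bp, 106 bp

The forward primer ATACATGA matches the top strand at positions 41–48, 72–79.
The reverse primer's reverse complement is ATGGCCCGAC, matching at positions 168–177.
Each forward site pairs with the reverse site to give a product ending at position 177: sizes 137, 106 bp.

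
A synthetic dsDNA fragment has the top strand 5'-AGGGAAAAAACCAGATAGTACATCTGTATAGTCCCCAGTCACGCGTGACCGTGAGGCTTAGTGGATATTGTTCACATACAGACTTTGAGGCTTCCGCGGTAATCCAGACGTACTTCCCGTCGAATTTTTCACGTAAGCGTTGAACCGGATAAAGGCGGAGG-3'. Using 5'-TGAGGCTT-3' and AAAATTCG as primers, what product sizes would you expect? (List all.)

The forward primer TGAGGCTT matches the top strand at positions 52–59, 86–93.
The reverse primer's reverse complement is CGAATTTT, matching at positions 121–128.
Each forward site pairs with the reverse site to give a product ending at position 128: sizes 77, 43 bp.

77 bp, 43 bp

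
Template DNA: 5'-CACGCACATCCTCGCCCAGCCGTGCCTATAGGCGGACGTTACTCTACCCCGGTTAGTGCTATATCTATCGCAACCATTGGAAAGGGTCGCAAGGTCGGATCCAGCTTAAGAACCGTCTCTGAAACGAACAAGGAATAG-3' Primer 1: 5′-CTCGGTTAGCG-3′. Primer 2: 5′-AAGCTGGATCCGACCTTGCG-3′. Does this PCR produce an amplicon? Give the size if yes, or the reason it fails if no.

No product — primer 1 has no binding site in the template.

Primer 1 (CTCGGTTAGCG) does not match the top strand, and its reverse complement CGCTAACCGAG does not match either.
With no annealing site for primer 1, no amplification occurs.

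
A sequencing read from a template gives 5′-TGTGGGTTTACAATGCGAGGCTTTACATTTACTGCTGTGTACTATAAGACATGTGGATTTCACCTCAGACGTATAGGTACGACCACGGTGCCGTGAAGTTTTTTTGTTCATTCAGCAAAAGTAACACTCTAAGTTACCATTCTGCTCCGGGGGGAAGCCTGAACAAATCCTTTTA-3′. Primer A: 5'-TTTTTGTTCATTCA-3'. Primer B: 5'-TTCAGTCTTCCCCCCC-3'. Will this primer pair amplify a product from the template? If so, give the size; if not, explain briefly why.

Primer B (TTCAGTCTTCCCCCCC) does not match the top strand, and its reverse complement GGGGGGGAAGACTGAA does not match either.
With no annealing site for primer B, no amplification occurs.

No product — primer B has no binding site in the template.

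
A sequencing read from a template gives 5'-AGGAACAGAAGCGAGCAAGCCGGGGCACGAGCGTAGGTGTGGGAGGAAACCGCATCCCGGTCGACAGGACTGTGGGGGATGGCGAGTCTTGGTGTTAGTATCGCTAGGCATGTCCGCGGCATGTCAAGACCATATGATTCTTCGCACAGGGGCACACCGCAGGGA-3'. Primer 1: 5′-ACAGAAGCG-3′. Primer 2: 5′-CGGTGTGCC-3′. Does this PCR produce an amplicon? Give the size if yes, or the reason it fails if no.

Yes — a 155 bp product.

Primer 1 (ACAGAAGCG) matches the top strand at positions 5–13; it acts as a forward primer.
Primer 2's reverse complement is GGCACACCG, matching the top strand at positions 151–159; it acts as a reverse primer.
The 3' ends face each other across positions 5–159, giving a 155 bp product.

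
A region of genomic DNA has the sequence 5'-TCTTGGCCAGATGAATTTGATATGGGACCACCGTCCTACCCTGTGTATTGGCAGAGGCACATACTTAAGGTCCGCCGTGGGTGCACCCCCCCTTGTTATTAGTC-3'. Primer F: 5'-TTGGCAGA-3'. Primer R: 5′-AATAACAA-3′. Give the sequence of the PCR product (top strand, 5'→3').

5'-TTGGCAGAGGCACATACTTAAGGTCCGCCGTGGGTGCACCCCCCCTTGTTATT-3'

Scanning the template, TTGGCAGA occurs at positions 48–55; this primer anneals to the bottom strand there with its 3' end pointing downstream.
Taking the reverse complement of AATAACAA gives TTGTTATT, found at positions 93–100 on the template; the primer anneals here to the top strand with its 3' end pointing upstream.
The product is the template from position 48 through 100 (53 bp).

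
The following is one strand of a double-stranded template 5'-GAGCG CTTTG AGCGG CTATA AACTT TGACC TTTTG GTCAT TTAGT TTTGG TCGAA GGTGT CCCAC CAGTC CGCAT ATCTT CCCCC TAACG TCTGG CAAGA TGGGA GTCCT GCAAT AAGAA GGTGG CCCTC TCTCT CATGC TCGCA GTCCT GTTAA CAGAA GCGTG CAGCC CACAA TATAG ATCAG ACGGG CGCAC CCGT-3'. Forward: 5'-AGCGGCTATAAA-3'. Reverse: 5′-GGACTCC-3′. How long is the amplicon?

Scanning the template, AGCGGCTATAAA occurs at positions 11–22; this primer anneals to the bottom strand there with its 3' end pointing downstream.
Reverse complement of the reverse primer: GGAGTCC. This occurs on the top strand at positions 103–109.
The product runs from position 11 to position 109, so its length is 109 − 11 + 1 = 99 bp.

99 bp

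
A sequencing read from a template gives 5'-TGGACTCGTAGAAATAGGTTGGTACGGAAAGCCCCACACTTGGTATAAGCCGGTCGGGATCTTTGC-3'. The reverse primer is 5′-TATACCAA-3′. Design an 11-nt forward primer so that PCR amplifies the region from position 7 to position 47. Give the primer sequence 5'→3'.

The reverse primer's reverse complement TTGGTATA matches the template at positions 40–47; the product starts at position 7.
The forward primer is identical to the top strand over positions 7–17: CGTAGAAATAG.

5'-CGTAGAAATAG-3'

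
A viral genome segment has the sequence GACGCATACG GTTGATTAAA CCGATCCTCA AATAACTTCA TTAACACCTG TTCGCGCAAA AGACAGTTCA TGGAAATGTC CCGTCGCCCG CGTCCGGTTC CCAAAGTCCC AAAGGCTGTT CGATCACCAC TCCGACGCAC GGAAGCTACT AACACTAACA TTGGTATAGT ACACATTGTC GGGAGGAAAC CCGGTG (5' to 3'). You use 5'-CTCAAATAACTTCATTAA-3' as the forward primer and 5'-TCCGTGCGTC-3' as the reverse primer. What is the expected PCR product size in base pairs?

117 bp

Forward primer CTCAAATAACTTCATTAA is found on the top strand at positions 27–44.
Reverse complement of the reverse primer: GACGCACGGA. This occurs on the top strand at positions 134–143.
Amplicon spans positions 27–143: 117 bp.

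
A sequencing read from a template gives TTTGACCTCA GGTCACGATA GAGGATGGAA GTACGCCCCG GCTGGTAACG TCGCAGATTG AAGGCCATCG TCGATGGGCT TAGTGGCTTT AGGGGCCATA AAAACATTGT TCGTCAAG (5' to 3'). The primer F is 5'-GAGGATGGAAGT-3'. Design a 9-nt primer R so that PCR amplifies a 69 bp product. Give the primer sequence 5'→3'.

5'-AAGCCACTA-3'

The forward primer binds at positions 21–32, so a 69 bp product ends at position 21 + 69 − 1 = 89.
The reverse primer anneals to the top strand over positions 81–89, i.e. to TAGTGGCTT.
Its sequence written 5'→3' is the reverse complement: AAGCCACTA.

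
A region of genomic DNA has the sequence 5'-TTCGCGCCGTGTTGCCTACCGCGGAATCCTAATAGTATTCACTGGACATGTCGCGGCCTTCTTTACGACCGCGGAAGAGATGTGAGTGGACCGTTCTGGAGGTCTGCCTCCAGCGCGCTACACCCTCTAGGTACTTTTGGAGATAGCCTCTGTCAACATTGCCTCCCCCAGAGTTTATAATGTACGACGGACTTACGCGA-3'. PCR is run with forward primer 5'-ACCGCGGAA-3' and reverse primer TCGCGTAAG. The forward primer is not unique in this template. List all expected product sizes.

The forward primer ACCGCGGAA matches the top strand at positions 18–26, 68–76.
The reverse primer's reverse complement is CTTACGCGA, matching at positions 192–200.
Each forward site pairs with the reverse site to give a product ending at position 200: sizes 183, 133 bp.

183 bp, 133 bp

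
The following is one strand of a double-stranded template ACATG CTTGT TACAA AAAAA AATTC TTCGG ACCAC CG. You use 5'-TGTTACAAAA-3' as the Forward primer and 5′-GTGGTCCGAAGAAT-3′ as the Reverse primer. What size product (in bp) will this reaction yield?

28 bp

Forward primer TGTTACAAAA is found on the top strand at positions 8–17.
Taking the reverse complement of GTGGTCCGAAGAAT gives ATTCTTCGGACCAC, found at positions 22–35 on the template; the primer anneals here to the top strand with its 3' end pointing upstream.
Amplicon spans positions 8–35: 28 bp.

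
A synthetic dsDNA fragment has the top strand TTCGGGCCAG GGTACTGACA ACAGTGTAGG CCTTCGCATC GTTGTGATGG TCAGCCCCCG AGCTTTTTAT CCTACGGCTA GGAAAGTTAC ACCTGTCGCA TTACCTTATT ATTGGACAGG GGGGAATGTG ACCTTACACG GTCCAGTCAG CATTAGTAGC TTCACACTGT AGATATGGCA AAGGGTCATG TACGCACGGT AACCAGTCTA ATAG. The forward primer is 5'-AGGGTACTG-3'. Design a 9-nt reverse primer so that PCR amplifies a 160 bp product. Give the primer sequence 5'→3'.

5'-AGTGTGAAG-3'

The forward primer binds at positions 9–17, so a 160 bp product ends at position 9 + 160 − 1 = 168.
The reverse primer anneals to the top strand over positions 160–168, i.e. to CTTCACACT.
Its sequence written 5'→3' is the reverse complement: AGTGTGAAG.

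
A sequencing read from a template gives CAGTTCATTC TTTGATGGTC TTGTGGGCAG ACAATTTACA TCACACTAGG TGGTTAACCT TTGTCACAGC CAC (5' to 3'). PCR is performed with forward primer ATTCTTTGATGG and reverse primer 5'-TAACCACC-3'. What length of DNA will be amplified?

The forward primer matches the template at positions 7–18.
The reverse primer's reverse complement is GGTGGTTA, which matches the template at positions 49–56.
Product length = (reverse-primer end) − (forward-primer start) + 1 = 56 − 7 + 1 = 50 bp.

50 bp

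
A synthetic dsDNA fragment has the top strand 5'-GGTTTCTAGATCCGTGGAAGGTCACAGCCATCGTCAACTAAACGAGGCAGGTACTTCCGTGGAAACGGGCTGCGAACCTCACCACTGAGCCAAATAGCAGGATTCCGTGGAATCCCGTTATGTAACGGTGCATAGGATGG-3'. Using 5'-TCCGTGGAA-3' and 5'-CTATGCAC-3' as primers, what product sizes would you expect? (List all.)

125 bp, 80 bp, 32 bp

The forward primer TCCGTGGAA matches the top strand at positions 11–19, 56–64, 104–112.
The reverse primer's reverse complement is GTGCATAG, matching at positions 128–135.
Each forward site pairs with the reverse site to give a product ending at position 135: sizes 125, 80, 32 bp.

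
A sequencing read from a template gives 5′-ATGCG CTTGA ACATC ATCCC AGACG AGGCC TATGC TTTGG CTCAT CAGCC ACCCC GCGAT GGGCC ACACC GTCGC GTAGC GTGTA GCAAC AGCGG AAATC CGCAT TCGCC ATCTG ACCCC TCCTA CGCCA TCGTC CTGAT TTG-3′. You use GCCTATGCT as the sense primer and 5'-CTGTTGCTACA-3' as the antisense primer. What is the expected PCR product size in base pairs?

Forward primer GCCTATGCT is found on the top strand at positions 28–36.
The reverse primer's reverse complement is TGTAGCAACAG, which matches the template at positions 82–92.
The product runs from position 28 to position 92, so its length is 92 − 28 + 1 = 65 bp.

65 bp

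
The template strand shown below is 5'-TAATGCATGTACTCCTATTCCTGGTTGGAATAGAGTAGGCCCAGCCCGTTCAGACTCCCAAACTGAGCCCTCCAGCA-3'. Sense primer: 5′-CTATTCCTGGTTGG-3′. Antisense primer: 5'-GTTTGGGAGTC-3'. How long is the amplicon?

49 bp

The forward primer matches the template at positions 15–28.
The reverse primer's reverse complement is GACTCCCAAAC, which matches the template at positions 53–63.
Product length = (reverse-primer end) − (forward-primer start) + 1 = 63 − 15 + 1 = 49 bp.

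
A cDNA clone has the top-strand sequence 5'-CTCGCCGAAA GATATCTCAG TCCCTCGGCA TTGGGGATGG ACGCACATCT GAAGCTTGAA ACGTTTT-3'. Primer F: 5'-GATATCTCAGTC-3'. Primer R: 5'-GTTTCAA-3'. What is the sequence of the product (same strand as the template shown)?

5'-GATATCTCAGTCCCTCGGCATTGGGGATGGACGCACATCTGAAGCTTGAAAC-3'

Forward primer GATATCTCAGTC is found on the top strand at positions 11–22.
Taking the reverse complement of GTTTCAA gives TTGAAAC, found at positions 56–62 on the template; the primer anneals here to the top strand with its 3' end pointing upstream.
The product is the template from position 11 through 62 (52 bp).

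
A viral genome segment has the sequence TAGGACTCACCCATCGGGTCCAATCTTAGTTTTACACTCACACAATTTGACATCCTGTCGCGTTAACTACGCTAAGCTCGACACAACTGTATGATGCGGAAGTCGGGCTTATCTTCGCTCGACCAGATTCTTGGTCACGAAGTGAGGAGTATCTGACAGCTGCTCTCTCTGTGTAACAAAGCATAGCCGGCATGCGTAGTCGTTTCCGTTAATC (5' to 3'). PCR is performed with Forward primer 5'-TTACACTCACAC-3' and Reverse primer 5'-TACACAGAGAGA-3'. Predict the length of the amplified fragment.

144 bp

The forward primer matches the template at positions 32–43.
The reverse primer's reverse complement is TCTCTCTGTGTA, which matches the template at positions 164–175.
The product runs from position 32 to position 175, so its length is 175 − 32 + 1 = 144 bp.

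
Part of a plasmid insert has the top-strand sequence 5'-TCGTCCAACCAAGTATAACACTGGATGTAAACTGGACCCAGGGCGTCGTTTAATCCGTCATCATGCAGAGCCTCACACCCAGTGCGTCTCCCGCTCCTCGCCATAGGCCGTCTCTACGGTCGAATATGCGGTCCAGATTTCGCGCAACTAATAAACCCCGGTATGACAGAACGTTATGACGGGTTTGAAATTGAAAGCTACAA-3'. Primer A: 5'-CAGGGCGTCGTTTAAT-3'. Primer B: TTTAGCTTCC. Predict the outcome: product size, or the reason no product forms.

Primer B (TTTAGCTTCC) does not match the top strand, and its reverse complement GGAAGCTAAA does not match either.
With no annealing site for primer B, no amplification occurs.

No product — primer B has no binding site in the template.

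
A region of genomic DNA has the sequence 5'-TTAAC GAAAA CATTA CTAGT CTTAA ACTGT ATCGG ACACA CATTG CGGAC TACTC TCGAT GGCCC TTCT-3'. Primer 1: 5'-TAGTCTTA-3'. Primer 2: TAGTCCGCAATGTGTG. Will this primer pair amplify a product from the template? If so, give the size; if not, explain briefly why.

Primer 1 (TAGTCTTA) matches the top strand at positions 17–24; it acts as a forward primer.
Primer 2's reverse complement is CACACATTGCGGACTA, matching the top strand at positions 37–52; it acts as a reverse primer.
The 3' ends face each other across positions 17–52, giving a 36 bp product.

Yes — a 36 bp product.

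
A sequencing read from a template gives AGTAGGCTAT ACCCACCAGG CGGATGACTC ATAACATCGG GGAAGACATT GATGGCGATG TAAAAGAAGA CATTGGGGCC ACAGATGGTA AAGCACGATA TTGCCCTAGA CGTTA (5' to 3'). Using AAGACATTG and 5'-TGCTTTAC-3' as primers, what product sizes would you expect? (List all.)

The forward primer AAGACATTG matches the top strand at positions 43–51, 67–75.
The reverse primer's reverse complement is GTAAAGCA, matching at positions 88–95.
Each forward site pairs with the reverse site to give a product ending at position 95: sizes 53, 29 bp.

53 bp, 29 bp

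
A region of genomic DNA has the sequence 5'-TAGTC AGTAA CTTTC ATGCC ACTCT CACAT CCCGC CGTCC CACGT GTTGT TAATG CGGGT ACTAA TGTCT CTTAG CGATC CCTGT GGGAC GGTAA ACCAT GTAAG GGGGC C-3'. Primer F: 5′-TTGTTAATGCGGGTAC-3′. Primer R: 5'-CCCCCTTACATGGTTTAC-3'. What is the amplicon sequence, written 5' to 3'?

5'-TTGTTAATGCGGGTACTAATGTCTCTTAGCGATCCCTGTGGGACGGTAAACCATGTAAGGGGG-3'

Scanning the template, TTGTTAATGCGGGTAC occurs at positions 47–62; this primer anneals to the bottom strand there with its 3' end pointing downstream.
Reverse complement of the reverse primer: GTAAACCATGTAAGGGGG. This occurs on the top strand at positions 92–109.
The product is the template from position 47 through 109 (63 bp).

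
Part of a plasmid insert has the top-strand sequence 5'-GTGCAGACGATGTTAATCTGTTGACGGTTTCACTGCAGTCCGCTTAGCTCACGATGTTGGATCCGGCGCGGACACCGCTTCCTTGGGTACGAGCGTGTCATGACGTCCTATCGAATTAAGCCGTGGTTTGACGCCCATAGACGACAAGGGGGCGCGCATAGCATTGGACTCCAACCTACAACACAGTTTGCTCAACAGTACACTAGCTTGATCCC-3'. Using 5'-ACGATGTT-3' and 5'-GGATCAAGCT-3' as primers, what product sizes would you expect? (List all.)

208 bp, 164 bp

The forward primer ACGATGTT matches the top strand at positions 7–14, 51–58.
The reverse primer's reverse complement is AGCTTGATCC, matching at positions 205–214.
Each forward site pairs with the reverse site to give a product ending at position 214: sizes 208, 164 bp.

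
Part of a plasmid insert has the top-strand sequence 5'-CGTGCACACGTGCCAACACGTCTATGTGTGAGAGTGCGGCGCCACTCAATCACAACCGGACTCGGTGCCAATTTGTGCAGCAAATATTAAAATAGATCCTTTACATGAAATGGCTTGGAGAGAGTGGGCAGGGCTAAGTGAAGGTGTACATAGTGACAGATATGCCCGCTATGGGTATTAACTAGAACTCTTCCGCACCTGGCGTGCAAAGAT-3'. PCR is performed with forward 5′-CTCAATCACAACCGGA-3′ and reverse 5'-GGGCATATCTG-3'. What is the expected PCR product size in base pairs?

The forward primer matches the template at positions 45–60.
The reverse primer's reverse complement is CAGATATGCCC, which matches the template at positions 157–167.
Amplicon spans positions 45–167: 123 bp.

123 bp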